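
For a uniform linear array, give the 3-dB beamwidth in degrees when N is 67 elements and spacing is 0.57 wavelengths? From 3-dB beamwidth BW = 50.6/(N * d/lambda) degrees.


BW = 50.6 / (67 * 0.57) = 50.6 / 38.19 = 1.32

1.32 deg


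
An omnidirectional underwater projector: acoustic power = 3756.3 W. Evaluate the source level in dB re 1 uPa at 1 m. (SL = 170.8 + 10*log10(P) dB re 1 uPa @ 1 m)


SL = 170.8 + 10*log10(3756.3) = 170.8 + 35.75 = 206.55

206.55 dB


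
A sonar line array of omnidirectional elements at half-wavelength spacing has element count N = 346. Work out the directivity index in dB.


DI = 10*log10(346) = 25.39

25.39 dB


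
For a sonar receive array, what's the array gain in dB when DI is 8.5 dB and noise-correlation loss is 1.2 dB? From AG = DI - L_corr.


7.3 dB


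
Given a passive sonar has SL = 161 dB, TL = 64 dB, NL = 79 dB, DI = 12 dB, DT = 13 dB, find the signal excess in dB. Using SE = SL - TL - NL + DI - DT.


SE = SL - TL - NL + DI - DT = 161 - 64 - 79 + 12 - 13 = 17

17 dB


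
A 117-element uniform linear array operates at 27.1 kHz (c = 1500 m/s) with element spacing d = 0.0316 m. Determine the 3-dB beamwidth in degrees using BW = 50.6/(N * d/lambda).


Step 1: lambda = 1500/27100 = 0.05535 m
Step 2: d/lambda = 0.0316/0.05535 = 0.5709
Step 3: BW = 50.6/(N * d/lambda) = 50.6/(117 * 0.5709) = 0.76

0.76 deg


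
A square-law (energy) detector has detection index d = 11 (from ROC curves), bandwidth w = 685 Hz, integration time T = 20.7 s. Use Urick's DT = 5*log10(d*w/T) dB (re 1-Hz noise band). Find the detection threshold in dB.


12.81 dB


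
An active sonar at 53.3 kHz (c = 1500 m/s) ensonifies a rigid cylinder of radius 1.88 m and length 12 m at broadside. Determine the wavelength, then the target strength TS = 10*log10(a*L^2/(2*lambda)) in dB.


Step 1: lambda = c/f = 1500/53300 = 0.02814 m
Step 2: TS = 10*log10(a*L^2/(2*lambda)) = 10*log10(1.88*12^2/(2*0.02814)) = 36.82

36.82 dB


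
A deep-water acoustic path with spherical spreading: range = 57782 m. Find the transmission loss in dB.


TL = 20*log10(57782) = 95.24

95.24 dB


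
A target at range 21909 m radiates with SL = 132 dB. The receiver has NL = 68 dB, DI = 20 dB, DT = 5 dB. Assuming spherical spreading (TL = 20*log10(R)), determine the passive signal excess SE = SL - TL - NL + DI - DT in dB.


Step 1: TL = 20*log10(21909) = 86.81 dB
Step 2: SE = 132 - 86.81 - 68 + 20 - 5 = -7.81

-7.81 dB


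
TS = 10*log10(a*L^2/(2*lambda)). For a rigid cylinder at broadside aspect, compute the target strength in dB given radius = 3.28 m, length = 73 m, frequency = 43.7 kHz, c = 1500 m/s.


lambda = 1500/43700 = 0.03432 m
TS = 10*log10(3.28*73^2/(2*0.03432)) = 54.06

54.06 dB


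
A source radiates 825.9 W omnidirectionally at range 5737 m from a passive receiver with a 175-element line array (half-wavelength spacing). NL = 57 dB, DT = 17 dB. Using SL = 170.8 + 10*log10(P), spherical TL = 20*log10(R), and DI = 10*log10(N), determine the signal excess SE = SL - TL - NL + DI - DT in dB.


Step 1: SL = 170.8 + 10*log10(825.9) = 199.97 dB
Step 2: TL = 20*log10(5737) = 75.17 dB
Step 3: DI = 10*log10(175) = 22.43 dB
Step 4: SE = SL - TL - NL + DI - DT = 199.97 - 75.17 - 57 + 22.43 - 17 = 73.23

73.23 dB


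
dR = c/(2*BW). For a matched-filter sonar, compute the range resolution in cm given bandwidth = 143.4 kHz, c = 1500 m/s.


0.52 cm


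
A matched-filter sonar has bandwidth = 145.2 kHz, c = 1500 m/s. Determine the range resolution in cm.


dR = c/(2*BW) = 1500 / (2 * 145.2e3) = 0.0052 m = 0.52 cm

0.52 cm


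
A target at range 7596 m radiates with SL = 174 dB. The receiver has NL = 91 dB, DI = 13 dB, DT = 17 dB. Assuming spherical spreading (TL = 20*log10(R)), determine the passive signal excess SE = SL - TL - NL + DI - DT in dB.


1.39 dB


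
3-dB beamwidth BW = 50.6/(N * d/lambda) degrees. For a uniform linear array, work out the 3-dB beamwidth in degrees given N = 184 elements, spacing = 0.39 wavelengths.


BW = 50.6 / (184 * 0.39) = 50.6 / 71.76 = 0.71

0.71 deg


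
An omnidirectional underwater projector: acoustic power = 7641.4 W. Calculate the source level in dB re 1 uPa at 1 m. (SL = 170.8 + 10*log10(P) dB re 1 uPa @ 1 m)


SL = 170.8 + 10*log10(7641.4) = 170.8 + 38.83 = 209.63

209.63 dB


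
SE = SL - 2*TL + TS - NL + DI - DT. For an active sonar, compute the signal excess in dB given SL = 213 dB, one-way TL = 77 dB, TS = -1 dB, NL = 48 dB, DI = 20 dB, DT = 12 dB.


SE = SL - 2*TL + TS - NL + DI - DT = 213 - 2*77 + (-1) - 48 + 20 - 12 = 18

18 dB


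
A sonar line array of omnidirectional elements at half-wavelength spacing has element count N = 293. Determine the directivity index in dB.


DI = 10*log10(293) = 24.67

24.67 dB


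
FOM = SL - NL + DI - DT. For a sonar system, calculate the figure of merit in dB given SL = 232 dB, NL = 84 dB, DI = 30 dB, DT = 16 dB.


FOM = SL - NL + DI - DT = 232 - 84 + 30 - 16 = 162

162 dB


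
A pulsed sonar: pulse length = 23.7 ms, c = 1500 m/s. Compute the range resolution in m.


dR = c*tau/2 = 1500 * 23.7e-3 / 2 = 17.775

17.775 m


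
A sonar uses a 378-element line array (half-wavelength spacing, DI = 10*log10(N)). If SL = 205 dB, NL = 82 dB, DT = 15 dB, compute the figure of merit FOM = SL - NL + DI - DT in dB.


133.77 dB


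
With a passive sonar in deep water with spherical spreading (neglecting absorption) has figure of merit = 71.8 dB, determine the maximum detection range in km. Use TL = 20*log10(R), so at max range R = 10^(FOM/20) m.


3.89 km


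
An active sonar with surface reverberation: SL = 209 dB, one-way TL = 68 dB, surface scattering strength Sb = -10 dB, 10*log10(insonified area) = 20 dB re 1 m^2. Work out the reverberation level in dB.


RL = SL - 2*TL + Sb + 10*log10(A) = 209 - 2*68 + (-10) + 20 = 83

83 dB


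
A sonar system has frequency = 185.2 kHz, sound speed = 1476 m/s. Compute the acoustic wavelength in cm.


lambda = c/f = 1476 / 185200 = 0.008 m = 0.8 cm

0.8 cm


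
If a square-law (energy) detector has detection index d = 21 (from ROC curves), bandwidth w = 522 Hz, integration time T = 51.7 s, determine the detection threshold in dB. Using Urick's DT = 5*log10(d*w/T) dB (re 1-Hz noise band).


DT = 5*log10(d*w/T) = 5*log10(21 * 522 / 51.7) = 5*log10(212.03) = 11.63

11.63 dB


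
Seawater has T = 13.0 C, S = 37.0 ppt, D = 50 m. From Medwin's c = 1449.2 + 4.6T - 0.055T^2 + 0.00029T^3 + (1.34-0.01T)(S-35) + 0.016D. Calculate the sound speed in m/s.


c = 1449.2 + 4.6*13.0 - 0.055*13.0^2 + 0.00029*13.0^3 + (1.34 - 0.01*13.0)*(37.0 - 35) + 0.016*50 = 1503.56

1503.56 m/s


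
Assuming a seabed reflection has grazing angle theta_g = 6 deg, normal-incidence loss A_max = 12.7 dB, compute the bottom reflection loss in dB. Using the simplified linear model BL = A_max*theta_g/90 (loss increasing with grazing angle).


0.85 dB


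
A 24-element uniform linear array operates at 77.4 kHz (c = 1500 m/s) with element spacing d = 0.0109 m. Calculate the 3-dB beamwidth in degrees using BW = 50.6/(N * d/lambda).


Step 1: lambda = 1500/77400 = 0.01938 m
Step 2: d/lambda = 0.0109/0.01938 = 0.5624
Step 3: BW = 50.6/(N * d/lambda) = 50.6/(24 * 0.5624) = 3.75

3.75 deg


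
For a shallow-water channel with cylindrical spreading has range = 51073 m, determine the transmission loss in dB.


TL = 10*log10(51073) = 47.08

47.08 dB


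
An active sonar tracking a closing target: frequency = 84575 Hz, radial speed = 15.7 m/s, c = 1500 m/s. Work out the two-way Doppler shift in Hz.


1770.44 Hz


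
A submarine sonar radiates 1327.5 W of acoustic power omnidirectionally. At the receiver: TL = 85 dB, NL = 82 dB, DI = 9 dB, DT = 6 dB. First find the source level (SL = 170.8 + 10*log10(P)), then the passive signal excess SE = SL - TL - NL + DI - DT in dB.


Step 1: SL = 170.8 + 10*log10(1327.5) = 202.03 dB
Step 2: SE = SL - TL - NL + DI - DT = 202.03 - 85 - 82 + 9 - 6 = 38.03

38.03 dB


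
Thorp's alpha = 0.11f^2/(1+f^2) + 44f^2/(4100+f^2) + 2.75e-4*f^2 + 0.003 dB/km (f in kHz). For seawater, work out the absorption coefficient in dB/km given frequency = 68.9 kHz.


f^2 = 4747.21
alpha = 0.11*4747.21/(1+4747.21) + 44*4747.21/(4100+4747.21) + 2.75e-4*4747.21 + 0.003 = 25.028

25.028 dB/km


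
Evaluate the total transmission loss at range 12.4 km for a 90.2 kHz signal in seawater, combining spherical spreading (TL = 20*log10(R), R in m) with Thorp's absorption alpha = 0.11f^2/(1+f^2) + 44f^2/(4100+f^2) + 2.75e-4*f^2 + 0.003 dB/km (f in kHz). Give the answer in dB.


Step 1 (Thorp): alpha = 0.11*8136.04/(1+8136.04) + 44*8136.04/(4100+8136.04) + 2.75e-4*8136.04 + 0.003 = 31.6071 dB/km
Step 2: TL_spread = 20*log10(12400) = 81.87 dB
Step 3: TL_abs = alpha*R = 31.6071 * 12.4 = 391.93 dB
Step 4: TL_total = 81.87 + 391.93 = 473.8

473.8 dB


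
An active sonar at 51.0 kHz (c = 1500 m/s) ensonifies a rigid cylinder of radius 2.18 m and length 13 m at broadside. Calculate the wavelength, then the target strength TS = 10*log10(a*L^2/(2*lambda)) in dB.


Step 1: lambda = c/f = 1500/51000 = 0.02941 m
Step 2: TS = 10*log10(a*L^2/(2*lambda)) = 10*log10(2.18*13^2/(2*0.02941)) = 37.97

37.97 dB


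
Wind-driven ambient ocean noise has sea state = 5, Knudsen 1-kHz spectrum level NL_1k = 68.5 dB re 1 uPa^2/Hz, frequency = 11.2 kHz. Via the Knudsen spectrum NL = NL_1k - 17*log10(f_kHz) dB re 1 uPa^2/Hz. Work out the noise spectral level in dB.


NL = NL_1k - 17*log10(f_kHz) = 68.5 - 17*log10(11.2) = 68.5 - (17.84) = 50.66

50.66 dB


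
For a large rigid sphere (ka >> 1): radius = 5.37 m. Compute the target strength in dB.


8.58 dB


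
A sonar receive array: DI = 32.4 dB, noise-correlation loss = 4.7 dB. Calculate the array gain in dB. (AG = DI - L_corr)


AG = DI - L_corr = 32.4 - 4.7 = 27.7

27.7 dB


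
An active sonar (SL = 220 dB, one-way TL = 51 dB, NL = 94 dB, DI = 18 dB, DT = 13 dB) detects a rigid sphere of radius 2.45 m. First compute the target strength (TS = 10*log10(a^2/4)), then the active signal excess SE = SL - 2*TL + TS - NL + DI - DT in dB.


Step 1: TS = 10*log10(2.45^2/4) = 1.76 dB
Step 2: SE = SL - 2*TL + TS - NL + DI - DT = 220 - 2*51 + (1.76) - 94 + 18 - 13 = 30.76

30.76 dB


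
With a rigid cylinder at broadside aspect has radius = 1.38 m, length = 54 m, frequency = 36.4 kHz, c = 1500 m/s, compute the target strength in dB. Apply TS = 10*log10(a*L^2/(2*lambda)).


46.89 dB


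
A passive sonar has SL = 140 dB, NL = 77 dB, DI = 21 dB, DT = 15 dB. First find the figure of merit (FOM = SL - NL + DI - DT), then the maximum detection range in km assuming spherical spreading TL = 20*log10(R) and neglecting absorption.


Step 1: FOM = SL - NL + DI - DT = 140 - 77 + 21 - 15 = 69 dB
Step 2: at max range FOM = TL = 20*log10(R), so R = 10^(69/20) = 2818.38 m = 2.82 km

2.82 km


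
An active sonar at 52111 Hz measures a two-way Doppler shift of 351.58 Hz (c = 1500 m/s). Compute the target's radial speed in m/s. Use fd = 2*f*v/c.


From fd = 2*f*v/c, v = c*fd/(2*f) = 1500 * 351.58 / (2*52111) = 5.06

5.06 m/s


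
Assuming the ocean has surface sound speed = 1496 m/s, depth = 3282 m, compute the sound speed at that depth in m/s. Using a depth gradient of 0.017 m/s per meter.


c = 1496 + 0.017 * 3282 = 1551.794

1551.794 m/s


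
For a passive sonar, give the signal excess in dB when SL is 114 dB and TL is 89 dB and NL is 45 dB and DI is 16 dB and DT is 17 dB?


-21 dB


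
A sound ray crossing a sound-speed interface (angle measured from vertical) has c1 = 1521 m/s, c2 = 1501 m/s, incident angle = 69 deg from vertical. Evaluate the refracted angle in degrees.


sin(theta2) = (c2/c1)*sin(theta1) = (1501/1521)*sin(69 deg) = 0.9213
theta2 = arcsin(0.9213) = 67.12

67.12 deg


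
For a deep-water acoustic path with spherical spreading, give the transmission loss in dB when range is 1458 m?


63.28 dB


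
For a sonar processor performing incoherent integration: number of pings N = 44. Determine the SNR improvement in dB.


Gain = 5*log10(44) = 8.22

8.22 dB


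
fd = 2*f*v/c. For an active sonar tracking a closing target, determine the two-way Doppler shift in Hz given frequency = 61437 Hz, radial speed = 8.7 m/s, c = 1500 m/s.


712.67 Hz


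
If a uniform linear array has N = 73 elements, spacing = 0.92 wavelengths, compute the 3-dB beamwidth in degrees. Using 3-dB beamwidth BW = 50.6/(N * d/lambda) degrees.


BW = 50.6 / (73 * 0.92) = 50.6 / 67.16 = 0.75

0.75 deg


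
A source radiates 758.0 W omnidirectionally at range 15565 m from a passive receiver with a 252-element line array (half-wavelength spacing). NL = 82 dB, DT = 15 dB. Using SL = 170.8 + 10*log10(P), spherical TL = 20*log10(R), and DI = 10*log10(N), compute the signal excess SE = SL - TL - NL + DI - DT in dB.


Step 1: SL = 170.8 + 10*log10(758.0) = 199.6 dB
Step 2: TL = 20*log10(15565) = 83.84 dB
Step 3: DI = 10*log10(252) = 24.01 dB
Step 4: SE = SL - TL - NL + DI - DT = 199.6 - 83.84 - 82 + 24.01 - 15 = 42.77

42.77 dB


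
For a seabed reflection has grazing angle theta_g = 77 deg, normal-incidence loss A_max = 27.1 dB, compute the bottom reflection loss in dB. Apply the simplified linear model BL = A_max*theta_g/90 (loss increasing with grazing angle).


BL = A_max * theta_g / 90 = 27.1 * 77 / 90 = 23.19

23.19 dB


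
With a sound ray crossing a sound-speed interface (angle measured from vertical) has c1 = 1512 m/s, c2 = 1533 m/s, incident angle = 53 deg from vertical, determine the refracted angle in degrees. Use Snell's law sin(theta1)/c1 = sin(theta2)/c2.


sin(theta2) = (c2/c1)*sin(theta1) = (1533/1512)*sin(53 deg) = 0.80973
theta2 = arcsin(0.80973) = 54.07

54.07 deg


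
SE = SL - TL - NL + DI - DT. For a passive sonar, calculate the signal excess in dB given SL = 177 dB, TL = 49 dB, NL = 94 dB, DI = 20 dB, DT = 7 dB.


SE = SL - TL - NL + DI - DT = 177 - 49 - 94 + 20 - 7 = 47

47 dB


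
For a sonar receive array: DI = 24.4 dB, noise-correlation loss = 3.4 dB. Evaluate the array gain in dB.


AG = DI - L_corr = 24.4 - 3.4 = 21.0

21.0 dB


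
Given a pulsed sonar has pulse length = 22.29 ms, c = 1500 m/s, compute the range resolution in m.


16.7175 m


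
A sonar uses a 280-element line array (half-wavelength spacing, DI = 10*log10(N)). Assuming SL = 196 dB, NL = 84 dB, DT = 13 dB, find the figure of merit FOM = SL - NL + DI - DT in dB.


Step 1: DI = 10*log10(280) = 24.47 dB
Step 2: FOM = SL - NL + DI - DT = 196 - 84 + 24.47 - 13 = 123.47

123.47 dB


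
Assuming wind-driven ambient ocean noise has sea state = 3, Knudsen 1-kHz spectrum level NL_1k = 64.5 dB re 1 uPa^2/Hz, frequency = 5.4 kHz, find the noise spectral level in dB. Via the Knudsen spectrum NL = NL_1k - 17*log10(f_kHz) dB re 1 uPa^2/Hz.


52.05 dB


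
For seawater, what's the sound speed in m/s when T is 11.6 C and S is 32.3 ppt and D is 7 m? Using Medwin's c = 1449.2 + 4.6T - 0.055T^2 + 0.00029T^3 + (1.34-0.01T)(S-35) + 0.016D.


1492.42 m/s


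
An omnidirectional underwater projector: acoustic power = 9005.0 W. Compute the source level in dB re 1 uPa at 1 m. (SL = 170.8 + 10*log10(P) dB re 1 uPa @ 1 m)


SL = 170.8 + 10*log10(9005.0) = 170.8 + 39.54 = 210.34

210.34 dB


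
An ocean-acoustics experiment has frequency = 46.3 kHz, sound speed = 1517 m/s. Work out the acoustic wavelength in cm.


3.28 cm


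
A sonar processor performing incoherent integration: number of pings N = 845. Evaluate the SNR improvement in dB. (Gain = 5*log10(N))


Gain = 5*log10(845) = 14.63

14.63 dB


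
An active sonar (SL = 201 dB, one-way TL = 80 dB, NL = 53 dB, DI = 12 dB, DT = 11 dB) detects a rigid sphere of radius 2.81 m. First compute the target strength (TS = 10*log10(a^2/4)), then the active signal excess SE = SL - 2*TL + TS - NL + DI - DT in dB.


Step 1: TS = 10*log10(2.81^2/4) = 2.95 dB
Step 2: SE = SL - 2*TL + TS - NL + DI - DT = 201 - 2*80 + (2.95) - 53 + 12 - 11 = -8.05

-8.05 dB


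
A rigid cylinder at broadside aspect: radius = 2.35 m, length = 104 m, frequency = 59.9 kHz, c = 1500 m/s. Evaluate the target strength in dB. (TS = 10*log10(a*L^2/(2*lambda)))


57.05 dB


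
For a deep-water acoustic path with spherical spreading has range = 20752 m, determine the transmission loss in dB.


86.34 dB


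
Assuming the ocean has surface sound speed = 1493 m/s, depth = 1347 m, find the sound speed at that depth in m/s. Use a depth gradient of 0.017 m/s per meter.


1515.899 m/s


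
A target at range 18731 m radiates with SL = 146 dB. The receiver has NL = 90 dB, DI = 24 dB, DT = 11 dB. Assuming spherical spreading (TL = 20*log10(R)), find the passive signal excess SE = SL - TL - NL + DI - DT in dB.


Step 1: TL = 20*log10(18731) = 85.45 dB
Step 2: SE = 146 - 85.45 - 90 + 24 - 11 = -16.45

-16.45 dB


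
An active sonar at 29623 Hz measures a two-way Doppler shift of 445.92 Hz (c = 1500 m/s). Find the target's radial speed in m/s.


From fd = 2*f*v/c, v = c*fd/(2*f) = 1500 * 445.92 / (2*29623) = 11.29

11.29 m/s


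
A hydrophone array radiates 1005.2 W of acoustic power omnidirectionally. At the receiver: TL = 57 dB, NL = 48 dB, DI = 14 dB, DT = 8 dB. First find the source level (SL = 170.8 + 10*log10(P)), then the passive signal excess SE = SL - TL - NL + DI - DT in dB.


Step 1: SL = 170.8 + 10*log10(1005.2) = 200.82 dB
Step 2: SE = SL - TL - NL + DI - DT = 200.82 - 57 - 48 + 14 - 8 = 101.82

101.82 dB


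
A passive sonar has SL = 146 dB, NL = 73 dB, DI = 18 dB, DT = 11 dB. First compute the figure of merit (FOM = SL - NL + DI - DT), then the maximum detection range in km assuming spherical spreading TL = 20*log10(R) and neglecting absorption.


Step 1: FOM = SL - NL + DI - DT = 146 - 73 + 18 - 11 = 80 dB
Step 2: at max range FOM = TL = 20*log10(R), so R = 10^(80/20) = 10000.0 m = 10.0 km

10.0 km


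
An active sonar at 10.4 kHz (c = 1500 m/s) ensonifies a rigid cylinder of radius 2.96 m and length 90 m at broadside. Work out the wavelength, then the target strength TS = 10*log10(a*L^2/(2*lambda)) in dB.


Step 1: lambda = c/f = 1500/10400 = 0.14423 m
Step 2: TS = 10*log10(a*L^2/(2*lambda)) = 10*log10(2.96*90^2/(2*0.14423)) = 49.2

49.2 dB


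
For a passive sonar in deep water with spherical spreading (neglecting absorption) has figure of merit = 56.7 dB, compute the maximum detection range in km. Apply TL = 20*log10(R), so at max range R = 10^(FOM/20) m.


At max range FOM = TL, so 20*log10(R) = 56.7
R = 10^(56.7/20) = 683.91 m = 0.68 km

0.68 km


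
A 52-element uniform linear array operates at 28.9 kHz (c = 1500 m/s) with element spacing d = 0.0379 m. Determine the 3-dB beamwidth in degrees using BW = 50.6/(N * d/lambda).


Step 1: lambda = 1500/28900 = 0.0519 m
Step 2: d/lambda = 0.0379/0.0519 = 0.7303
Step 3: BW = 50.6/(N * d/lambda) = 50.6/(52 * 0.7303) = 1.33

1.33 deg


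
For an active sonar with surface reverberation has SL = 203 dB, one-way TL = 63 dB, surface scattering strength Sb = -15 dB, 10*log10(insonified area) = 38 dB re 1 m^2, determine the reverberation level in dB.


RL = SL - 2*TL + Sb + 10*log10(A) = 203 - 2*63 + (-15) + 38 = 100

100 dB


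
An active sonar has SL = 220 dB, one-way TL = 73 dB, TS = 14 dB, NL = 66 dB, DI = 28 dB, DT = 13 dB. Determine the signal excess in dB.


SE = SL - 2*TL + TS - NL + DI - DT = 220 - 2*73 + (14) - 66 + 28 - 13 = 37

37 dB


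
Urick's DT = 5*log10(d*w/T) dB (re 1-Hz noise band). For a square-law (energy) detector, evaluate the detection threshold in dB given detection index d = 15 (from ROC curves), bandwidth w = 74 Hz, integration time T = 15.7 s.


9.25 dB


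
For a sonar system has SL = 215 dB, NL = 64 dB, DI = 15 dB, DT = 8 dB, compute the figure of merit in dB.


158 dB


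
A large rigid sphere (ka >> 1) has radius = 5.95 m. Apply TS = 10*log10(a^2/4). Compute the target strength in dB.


9.47 dB


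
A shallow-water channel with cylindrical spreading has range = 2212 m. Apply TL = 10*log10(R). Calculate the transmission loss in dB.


33.45 dB


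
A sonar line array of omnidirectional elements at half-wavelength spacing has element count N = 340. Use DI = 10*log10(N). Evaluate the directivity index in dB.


DI = 10*log10(340) = 25.31

25.31 dB


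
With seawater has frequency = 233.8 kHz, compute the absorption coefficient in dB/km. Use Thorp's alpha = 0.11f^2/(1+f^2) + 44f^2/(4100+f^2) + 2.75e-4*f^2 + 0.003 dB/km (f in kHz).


56.075 dB/km


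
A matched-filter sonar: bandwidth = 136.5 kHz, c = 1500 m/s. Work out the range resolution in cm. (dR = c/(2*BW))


0.55 cm


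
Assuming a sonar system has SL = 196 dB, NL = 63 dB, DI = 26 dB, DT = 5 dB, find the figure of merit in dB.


FOM = SL - NL + DI - DT = 196 - 63 + 26 - 5 = 154

154 dB


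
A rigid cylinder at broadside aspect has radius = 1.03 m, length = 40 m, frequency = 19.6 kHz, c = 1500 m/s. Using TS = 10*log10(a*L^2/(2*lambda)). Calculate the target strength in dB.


40.32 dB


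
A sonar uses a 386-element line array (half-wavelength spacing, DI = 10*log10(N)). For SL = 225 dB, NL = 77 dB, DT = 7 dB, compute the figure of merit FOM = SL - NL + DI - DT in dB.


Step 1: DI = 10*log10(386) = 25.87 dB
Step 2: FOM = SL - NL + DI - DT = 225 - 77 + 25.87 - 7 = 166.87

166.87 dB


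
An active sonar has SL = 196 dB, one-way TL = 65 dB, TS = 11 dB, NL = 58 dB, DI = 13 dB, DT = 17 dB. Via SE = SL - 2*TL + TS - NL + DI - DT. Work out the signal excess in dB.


SE = SL - 2*TL + TS - NL + DI - DT = 196 - 2*65 + (11) - 58 + 13 - 17 = 15

15 dB


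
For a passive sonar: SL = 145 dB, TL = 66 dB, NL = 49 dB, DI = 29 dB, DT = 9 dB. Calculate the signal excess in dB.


SE = SL - TL - NL + DI - DT = 145 - 66 - 49 + 29 - 9 = 50

50 dB


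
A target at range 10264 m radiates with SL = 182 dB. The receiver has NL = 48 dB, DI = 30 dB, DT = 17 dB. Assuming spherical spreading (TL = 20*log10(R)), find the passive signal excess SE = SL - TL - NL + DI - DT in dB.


Step 1: TL = 20*log10(10264) = 80.23 dB
Step 2: SE = 182 - 80.23 - 48 + 30 - 17 = 66.77

66.77 dB


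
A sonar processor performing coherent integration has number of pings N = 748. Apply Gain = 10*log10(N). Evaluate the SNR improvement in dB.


Gain = 10*log10(748) = 28.74

28.74 dB


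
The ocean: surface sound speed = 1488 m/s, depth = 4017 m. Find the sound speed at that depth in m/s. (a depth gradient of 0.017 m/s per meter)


c = 1488 + 0.017 * 4017 = 1556.289

1556.289 m/s


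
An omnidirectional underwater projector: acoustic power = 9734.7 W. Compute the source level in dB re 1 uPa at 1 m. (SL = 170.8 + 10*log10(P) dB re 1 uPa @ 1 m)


SL = 170.8 + 10*log10(9734.7) = 170.8 + 39.88 = 210.68

210.68 dB


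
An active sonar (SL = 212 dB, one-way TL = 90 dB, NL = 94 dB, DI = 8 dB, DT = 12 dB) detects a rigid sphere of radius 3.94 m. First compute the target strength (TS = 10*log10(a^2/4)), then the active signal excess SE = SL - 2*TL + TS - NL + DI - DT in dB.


Step 1: TS = 10*log10(3.94^2/4) = 5.89 dB
Step 2: SE = SL - 2*TL + TS - NL + DI - DT = 212 - 2*90 + (5.89) - 94 + 8 - 12 = -60.11

-60.11 dB


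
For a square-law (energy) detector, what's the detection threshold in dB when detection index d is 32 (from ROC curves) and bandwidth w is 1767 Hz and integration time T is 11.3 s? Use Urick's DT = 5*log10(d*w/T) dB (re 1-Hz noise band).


DT = 5*log10(d*w/T) = 5*log10(32 * 1767 / 11.3) = 5*log10(5003.89) = 18.5

18.5 dB


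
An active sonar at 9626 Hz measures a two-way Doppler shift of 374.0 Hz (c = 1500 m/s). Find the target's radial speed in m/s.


From fd = 2*f*v/c, v = c*fd/(2*f) = 1500 * 374.0 / (2*9626) = 29.14

29.14 m/s


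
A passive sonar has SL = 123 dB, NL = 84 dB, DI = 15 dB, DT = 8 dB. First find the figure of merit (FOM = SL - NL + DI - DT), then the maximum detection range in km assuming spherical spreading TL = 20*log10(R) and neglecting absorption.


Step 1: FOM = SL - NL + DI - DT = 123 - 84 + 15 - 8 = 46 dB
Step 2: at max range FOM = TL = 20*log10(R), so R = 10^(46/20) = 199.53 m = 0.2 km

0.2 km


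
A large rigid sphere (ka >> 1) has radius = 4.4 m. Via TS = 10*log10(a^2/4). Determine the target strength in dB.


TS = 10*log10(4.4^2 / 4) = 10*log10(4.84) = 6.85

6.85 dB


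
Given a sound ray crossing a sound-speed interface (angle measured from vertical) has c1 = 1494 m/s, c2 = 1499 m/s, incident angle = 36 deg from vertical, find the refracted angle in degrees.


36.14 deg


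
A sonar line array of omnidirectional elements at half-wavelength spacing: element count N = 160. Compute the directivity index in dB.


22.04 dB


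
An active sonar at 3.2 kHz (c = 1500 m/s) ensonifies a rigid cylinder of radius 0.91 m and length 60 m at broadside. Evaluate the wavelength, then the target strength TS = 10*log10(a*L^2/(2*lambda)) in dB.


Step 1: lambda = c/f = 1500/3200 = 0.46875 m
Step 2: TS = 10*log10(a*L^2/(2*lambda)) = 10*log10(0.91*60^2/(2*0.46875)) = 35.43

35.43 dB


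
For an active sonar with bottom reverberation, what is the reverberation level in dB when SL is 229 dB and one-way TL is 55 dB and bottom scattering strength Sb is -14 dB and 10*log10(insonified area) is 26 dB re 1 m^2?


131 dB


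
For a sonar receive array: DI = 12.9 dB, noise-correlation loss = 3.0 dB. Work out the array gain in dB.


AG = DI - L_corr = 12.9 - 3.0 = 9.9

9.9 dB


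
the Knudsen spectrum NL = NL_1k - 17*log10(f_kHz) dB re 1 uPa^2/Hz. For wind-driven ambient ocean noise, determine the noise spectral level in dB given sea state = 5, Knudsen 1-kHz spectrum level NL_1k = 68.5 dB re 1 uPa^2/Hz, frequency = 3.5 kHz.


NL = NL_1k - 17*log10(f_kHz) = 68.5 - 17*log10(3.5) = 68.5 - (9.25) = 59.25

59.25 dB


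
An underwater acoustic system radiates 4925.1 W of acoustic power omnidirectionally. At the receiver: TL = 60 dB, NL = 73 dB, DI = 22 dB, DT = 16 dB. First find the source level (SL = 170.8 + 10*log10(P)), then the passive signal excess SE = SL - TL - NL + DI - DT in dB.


Step 1: SL = 170.8 + 10*log10(4925.1) = 207.72 dB
Step 2: SE = SL - TL - NL + DI - DT = 207.72 - 60 - 73 + 22 - 16 = 80.72

80.72 dB


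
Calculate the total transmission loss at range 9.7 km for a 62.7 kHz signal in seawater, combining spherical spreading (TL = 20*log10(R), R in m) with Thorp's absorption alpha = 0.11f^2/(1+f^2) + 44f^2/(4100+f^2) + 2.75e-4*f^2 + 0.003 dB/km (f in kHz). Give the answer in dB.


Step 1 (Thorp): alpha = 0.11*3931.29/(1+3931.29) + 44*3931.29/(4100+3931.29) + 2.75e-4*3931.29 + 0.003 = 22.7319 dB/km
Step 2: TL_spread = 20*log10(9700) = 79.74 dB
Step 3: TL_abs = alpha*R = 22.7319 * 9.7 = 220.5 dB
Step 4: TL_total = 79.74 + 220.5 = 300.24

300.24 dB


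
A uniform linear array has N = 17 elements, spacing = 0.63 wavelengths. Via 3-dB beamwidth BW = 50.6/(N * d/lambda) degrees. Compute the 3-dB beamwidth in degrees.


BW = 50.6 / (17 * 0.63) = 50.6 / 10.71 = 4.72

4.72 deg


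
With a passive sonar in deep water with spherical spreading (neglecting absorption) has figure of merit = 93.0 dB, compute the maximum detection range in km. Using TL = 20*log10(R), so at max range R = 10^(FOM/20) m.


44.67 km


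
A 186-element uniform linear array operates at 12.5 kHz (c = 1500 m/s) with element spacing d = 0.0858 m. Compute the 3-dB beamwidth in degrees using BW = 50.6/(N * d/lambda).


Step 1: lambda = 1500/12500 = 0.12 m
Step 2: d/lambda = 0.0858/0.12 = 0.715
Step 3: BW = 50.6/(N * d/lambda) = 50.6/(186 * 0.715) = 0.38

0.38 deg


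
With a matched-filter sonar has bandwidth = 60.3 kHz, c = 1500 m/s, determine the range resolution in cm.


dR = c/(2*BW) = 1500 / (2 * 60.3e3) = 0.0124 m = 1.24 cm

1.24 cm


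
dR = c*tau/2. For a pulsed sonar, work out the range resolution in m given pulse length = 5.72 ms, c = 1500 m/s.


4.29 m


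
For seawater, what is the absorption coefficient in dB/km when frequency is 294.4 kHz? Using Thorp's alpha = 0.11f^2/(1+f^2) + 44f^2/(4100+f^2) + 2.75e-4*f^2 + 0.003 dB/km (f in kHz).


f^2 = 86671.36
alpha = 0.11*86671.36/(1+86671.36) + 44*86671.36/(4100+86671.36) + 2.75e-4*86671.36 + 0.003 = 65.96

65.96 dB/km


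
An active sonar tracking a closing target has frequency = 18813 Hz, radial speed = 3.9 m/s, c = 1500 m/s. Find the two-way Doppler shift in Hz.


fd = 2*f*v/c = 2 * 18813 * 3.9 / 1500 = 97.83

97.83 Hz


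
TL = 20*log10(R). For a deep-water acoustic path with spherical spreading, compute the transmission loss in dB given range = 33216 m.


TL = 20*log10(33216) = 90.43

90.43 dB


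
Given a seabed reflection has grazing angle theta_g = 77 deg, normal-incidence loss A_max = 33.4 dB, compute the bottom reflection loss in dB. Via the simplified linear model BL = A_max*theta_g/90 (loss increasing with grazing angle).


28.58 dB


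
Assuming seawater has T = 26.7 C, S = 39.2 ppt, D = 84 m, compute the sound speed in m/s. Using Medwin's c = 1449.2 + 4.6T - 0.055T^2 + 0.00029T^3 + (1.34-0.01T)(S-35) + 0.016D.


c = 1449.2 + 4.6*26.7 - 0.055*26.7^2 + 0.00029*26.7^3 + (1.34 - 0.01*26.7)*(39.2 - 35) + 0.016*84 = 1544.18

1544.18 m/s


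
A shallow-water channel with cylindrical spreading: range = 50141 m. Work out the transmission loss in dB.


TL = 10*log10(50141) = 47.0

47.0 dB


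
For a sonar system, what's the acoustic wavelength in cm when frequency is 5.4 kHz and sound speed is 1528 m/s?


lambda = c/f = 1528 / 5400 = 0.283 m = 28.3 cm

28.3 cm


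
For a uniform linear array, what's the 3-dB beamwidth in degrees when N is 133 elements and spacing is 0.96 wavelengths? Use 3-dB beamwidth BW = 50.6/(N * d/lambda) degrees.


BW = 50.6 / (133 * 0.96) = 50.6 / 127.68 = 0.4

0.4 deg


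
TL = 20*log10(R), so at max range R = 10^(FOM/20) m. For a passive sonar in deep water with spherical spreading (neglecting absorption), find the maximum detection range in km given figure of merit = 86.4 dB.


At max range FOM = TL, so 20*log10(R) = 86.4
R = 10^(86.4/20) = 20892.96 m = 20.89 km

20.89 km


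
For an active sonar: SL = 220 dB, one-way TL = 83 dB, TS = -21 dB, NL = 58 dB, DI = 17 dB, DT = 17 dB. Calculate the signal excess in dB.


SE = SL - 2*TL + TS - NL + DI - DT = 220 - 2*83 + (-21) - 58 + 17 - 17 = -25

-25 dB


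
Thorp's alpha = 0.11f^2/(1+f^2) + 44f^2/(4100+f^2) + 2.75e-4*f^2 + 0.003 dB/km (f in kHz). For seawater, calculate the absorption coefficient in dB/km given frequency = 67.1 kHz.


f^2 = 4502.41
alpha = 0.11*4502.41/(1+4502.41) + 44*4502.41/(4100+4502.41) + 2.75e-4*4502.41 + 0.003 = 24.38

24.38 dB/km


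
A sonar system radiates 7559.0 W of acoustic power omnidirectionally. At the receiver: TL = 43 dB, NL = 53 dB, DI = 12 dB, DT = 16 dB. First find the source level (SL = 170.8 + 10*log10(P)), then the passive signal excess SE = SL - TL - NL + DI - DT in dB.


Step 1: SL = 170.8 + 10*log10(7559.0) = 209.58 dB
Step 2: SE = SL - TL - NL + DI - DT = 209.58 - 43 - 53 + 12 - 16 = 109.58

109.58 dB


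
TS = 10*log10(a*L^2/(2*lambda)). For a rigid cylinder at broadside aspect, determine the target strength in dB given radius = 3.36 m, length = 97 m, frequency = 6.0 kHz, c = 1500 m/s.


lambda = 1500/6000 = 0.25 m
TS = 10*log10(3.36*97^2/(2*0.25)) = 48.01

48.01 dB


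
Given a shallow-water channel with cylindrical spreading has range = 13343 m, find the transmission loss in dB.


41.25 dB


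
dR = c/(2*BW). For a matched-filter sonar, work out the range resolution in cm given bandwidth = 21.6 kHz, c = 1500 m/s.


3.47 cm


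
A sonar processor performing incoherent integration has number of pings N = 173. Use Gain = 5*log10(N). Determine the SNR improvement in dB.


Gain = 5*log10(173) = 11.19

11.19 dB


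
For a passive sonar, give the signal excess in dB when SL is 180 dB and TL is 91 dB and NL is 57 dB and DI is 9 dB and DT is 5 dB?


SE = SL - TL - NL + DI - DT = 180 - 91 - 57 + 9 - 5 = 36

36 dB


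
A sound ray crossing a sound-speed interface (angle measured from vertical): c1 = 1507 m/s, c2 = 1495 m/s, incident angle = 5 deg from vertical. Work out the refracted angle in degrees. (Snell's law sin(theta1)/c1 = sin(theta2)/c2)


sin(theta2) = (c2/c1)*sin(theta1) = (1495/1507)*sin(5 deg) = 0.08646
theta2 = arcsin(0.08646) = 4.96

4.96 deg


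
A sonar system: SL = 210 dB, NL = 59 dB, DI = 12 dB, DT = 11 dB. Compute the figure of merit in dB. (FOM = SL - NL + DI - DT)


152 dB


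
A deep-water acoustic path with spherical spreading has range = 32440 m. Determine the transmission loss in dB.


TL = 20*log10(32440) = 90.22

90.22 dB


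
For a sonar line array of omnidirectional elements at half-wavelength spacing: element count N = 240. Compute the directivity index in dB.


DI = 10*log10(240) = 23.8

23.8 dB


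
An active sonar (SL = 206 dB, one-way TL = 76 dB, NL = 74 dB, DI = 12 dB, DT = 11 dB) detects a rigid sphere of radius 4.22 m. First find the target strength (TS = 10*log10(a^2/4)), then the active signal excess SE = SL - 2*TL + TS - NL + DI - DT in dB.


Step 1: TS = 10*log10(4.22^2/4) = 6.49 dB
Step 2: SE = SL - 2*TL + TS - NL + DI - DT = 206 - 2*76 + (6.49) - 74 + 12 - 11 = -12.51

-12.51 dB


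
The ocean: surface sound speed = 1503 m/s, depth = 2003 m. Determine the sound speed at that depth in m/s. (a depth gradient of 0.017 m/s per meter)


1537.051 m/s


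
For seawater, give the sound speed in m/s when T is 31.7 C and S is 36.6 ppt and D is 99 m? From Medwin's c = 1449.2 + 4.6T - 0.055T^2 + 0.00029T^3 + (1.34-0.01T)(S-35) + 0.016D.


c = 1449.2 + 4.6*31.7 - 0.055*31.7^2 + 0.00029*31.7^3 + (1.34 - 0.01*31.7)*(36.6 - 35) + 0.016*99 = 1552.21

1552.21 m/s


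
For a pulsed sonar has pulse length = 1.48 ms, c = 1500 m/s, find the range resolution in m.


1.11 m


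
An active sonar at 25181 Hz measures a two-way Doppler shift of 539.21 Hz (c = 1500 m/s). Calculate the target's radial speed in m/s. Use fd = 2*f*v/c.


From fd = 2*f*v/c, v = c*fd/(2*f) = 1500 * 539.21 / (2*25181) = 16.06

16.06 m/s


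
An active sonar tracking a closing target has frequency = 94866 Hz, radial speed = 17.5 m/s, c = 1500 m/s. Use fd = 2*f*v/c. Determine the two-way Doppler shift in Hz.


fd = 2*f*v/c = 2 * 94866 * 17.5 / 1500 = 2213.54

2213.54 Hz


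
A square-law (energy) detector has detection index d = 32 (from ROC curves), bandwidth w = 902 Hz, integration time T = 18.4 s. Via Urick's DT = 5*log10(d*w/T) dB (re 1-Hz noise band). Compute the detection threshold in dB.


DT = 5*log10(d*w/T) = 5*log10(32 * 902 / 18.4) = 5*log10(1568.7) = 15.98

15.98 dB


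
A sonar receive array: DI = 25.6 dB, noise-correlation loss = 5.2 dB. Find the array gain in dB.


AG = DI - L_corr = 25.6 - 5.2 = 20.4

20.4 dB


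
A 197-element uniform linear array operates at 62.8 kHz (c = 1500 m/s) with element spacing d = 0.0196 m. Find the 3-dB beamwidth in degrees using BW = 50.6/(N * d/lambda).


Step 1: lambda = 1500/62800 = 0.02389 m
Step 2: d/lambda = 0.0196/0.02389 = 0.8204
Step 3: BW = 50.6/(N * d/lambda) = 50.6/(197 * 0.8204) = 0.31

0.31 deg


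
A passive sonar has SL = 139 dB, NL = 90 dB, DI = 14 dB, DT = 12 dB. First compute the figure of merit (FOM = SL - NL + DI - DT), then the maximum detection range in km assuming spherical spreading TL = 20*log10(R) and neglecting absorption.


Step 1: FOM = SL - NL + DI - DT = 139 - 90 + 14 - 12 = 51 dB
Step 2: at max range FOM = TL = 20*log10(R), so R = 10^(51/20) = 354.81 m = 0.35 km

0.35 km


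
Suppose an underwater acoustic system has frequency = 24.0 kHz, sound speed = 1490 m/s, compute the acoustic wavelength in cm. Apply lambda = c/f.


lambda = c/f = 1490 / 24000 = 0.0621 m = 6.21 cm

6.21 cm


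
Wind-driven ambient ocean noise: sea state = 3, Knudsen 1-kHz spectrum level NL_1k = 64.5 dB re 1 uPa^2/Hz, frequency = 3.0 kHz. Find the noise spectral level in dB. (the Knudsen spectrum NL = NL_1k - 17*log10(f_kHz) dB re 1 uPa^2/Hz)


56.39 dB


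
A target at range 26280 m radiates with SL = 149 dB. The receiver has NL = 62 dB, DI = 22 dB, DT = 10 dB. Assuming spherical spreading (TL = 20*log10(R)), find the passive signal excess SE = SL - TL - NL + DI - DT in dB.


Step 1: TL = 20*log10(26280) = 88.39 dB
Step 2: SE = 149 - 88.39 - 62 + 22 - 10 = 10.61

10.61 dB


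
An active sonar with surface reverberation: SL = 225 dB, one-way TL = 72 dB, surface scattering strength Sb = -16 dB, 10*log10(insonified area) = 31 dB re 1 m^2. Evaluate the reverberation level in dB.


RL = SL - 2*TL + Sb + 10*log10(A) = 225 - 2*72 + (-16) + 31 = 96

96 dB


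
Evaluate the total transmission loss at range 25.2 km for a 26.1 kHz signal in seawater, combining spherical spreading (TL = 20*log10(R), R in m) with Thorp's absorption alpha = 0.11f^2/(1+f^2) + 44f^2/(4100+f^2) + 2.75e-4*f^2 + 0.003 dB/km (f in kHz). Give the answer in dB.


253.57 dB


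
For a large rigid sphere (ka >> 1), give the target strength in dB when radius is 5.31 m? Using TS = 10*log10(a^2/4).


TS = 10*log10(5.31^2 / 4) = 10*log10(7.049025) = 8.48

8.48 dB


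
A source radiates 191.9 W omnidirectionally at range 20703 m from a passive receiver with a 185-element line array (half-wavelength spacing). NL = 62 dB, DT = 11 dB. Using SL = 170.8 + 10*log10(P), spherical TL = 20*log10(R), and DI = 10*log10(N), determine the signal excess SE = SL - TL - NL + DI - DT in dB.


Step 1: SL = 170.8 + 10*log10(191.9) = 193.63 dB
Step 2: TL = 20*log10(20703) = 86.32 dB
Step 3: DI = 10*log10(185) = 22.67 dB
Step 4: SE = SL - TL - NL + DI - DT = 193.63 - 86.32 - 62 + 22.67 - 11 = 56.98

56.98 dB


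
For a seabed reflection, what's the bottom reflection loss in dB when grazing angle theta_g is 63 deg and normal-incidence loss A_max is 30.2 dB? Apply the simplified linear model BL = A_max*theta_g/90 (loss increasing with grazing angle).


BL = A_max * theta_g / 90 = 30.2 * 63 / 90 = 21.14

21.14 dB


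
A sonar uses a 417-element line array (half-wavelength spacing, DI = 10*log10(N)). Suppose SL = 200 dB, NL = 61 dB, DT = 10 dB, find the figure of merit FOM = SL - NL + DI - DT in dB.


Step 1: DI = 10*log10(417) = 26.2 dB
Step 2: FOM = SL - NL + DI - DT = 200 - 61 + 26.2 - 10 = 155.2

155.2 dB


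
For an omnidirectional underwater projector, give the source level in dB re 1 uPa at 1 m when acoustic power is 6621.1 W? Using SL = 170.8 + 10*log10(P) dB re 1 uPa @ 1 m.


209.01 dB


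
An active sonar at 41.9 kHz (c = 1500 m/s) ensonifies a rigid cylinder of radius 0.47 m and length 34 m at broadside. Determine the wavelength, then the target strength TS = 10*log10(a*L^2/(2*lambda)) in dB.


Step 1: lambda = c/f = 1500/41900 = 0.0358 m
Step 2: TS = 10*log10(a*L^2/(2*lambda)) = 10*log10(0.47*34^2/(2*0.0358)) = 38.8

38.8 dB


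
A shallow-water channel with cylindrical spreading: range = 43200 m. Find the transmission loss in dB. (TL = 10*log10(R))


TL = 10*log10(43200) = 46.35

46.35 dB


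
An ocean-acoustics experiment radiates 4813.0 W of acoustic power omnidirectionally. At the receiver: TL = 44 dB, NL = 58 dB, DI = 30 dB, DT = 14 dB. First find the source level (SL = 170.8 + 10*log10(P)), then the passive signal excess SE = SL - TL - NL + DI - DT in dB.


Step 1: SL = 170.8 + 10*log10(4813.0) = 207.62 dB
Step 2: SE = SL - TL - NL + DI - DT = 207.62 - 44 - 58 + 30 - 14 = 121.62

121.62 dB


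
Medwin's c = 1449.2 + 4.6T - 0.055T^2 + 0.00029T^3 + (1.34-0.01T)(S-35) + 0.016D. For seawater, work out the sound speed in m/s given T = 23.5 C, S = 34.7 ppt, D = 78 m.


c = 1449.2 + 4.6*23.5 - 0.055*23.5^2 + 0.00029*23.5^3 + (1.34 - 0.01*23.5)*(34.7 - 35) + 0.016*78 = 1531.61

1531.61 m/s
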